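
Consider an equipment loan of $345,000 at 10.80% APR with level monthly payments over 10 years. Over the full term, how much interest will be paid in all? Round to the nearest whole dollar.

Monthly rate = 10.8%/12 = 0.0090000; payment = 345,000 × 0.0090000 / (1 − (1+0.0090000)^−120) = $4,713.40.
Total paid = 120 × $4,713.40 = $565,608.00; interest = $565,608.00 − $345,000 = $220,608.00.

$220,608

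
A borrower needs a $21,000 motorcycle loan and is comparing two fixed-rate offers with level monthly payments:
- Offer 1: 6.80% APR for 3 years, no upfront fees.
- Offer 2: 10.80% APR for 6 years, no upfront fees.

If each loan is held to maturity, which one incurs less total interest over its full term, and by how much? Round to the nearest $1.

Offer 1 by $5,351

Offer 1: monthly rate = 6.8%/12 = 0.0056667; payment = 21,000 × 0.0056667 / (1 − (1+0.0056667)^−36) = $646.50.
Total interest on Offer 1 = 36 × $646.50 − $21,000 = $2,274.00.
Offer 2: at 10.80% the monthly rate is 0.0090000, so the payment is 21,000 × 0.0090000 / (1 − 1.0090000^−72) = $397.57.
Total interest on Offer 2 = 72 × $397.57 − $21,000 = $7,625.04.
Offer 1 is lower by $5,351.04.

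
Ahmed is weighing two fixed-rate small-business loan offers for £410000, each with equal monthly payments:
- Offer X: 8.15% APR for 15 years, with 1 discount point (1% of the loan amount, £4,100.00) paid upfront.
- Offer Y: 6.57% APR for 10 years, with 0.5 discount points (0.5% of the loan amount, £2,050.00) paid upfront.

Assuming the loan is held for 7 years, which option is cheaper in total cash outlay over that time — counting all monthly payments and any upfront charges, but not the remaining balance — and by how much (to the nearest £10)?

Offer X by £58,120

Offer X: monthly rate = 8.15%/12 = 0.0067917; payment = 410,000 × 0.0067917 / (1 − (1+0.0067917)^−180) = £3,953.76.
Offer Y: monthly rate = 6.57%/12 = 0.0054750; payment = 410,000 × 0.0054750 / (1 − (1+0.0054750)^−120) = £4,670.08.
Over 84 months: Offer X costs 84 × £3,953.76 + £4,100.00 = £336,215.84; Offer Y costs 84 × £4,670.08 + £2,050.00 = £394,336.72.
Offer X is cheaper by £394,336.72 − £336,215.84 = £58,120.88.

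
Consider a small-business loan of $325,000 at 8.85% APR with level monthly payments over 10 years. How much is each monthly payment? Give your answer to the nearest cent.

$4,090.63

Monthly rate = 8.85%/12 = 0.0073750; payment = 325,000 × 0.0073750 / (1 − (1+0.0073750)^−120) = $4,090.63.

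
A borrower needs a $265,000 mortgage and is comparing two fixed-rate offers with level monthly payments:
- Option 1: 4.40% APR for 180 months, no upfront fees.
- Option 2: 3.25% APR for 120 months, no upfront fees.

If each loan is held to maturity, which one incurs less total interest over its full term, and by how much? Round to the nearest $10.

Option 1: at 4.40% the monthly rate is 0.0036667, so the payment is 265,000 × 0.0036667 / (1 − 1.0036667^−180) = $2,013.71.
Total interest on Option 1 = 180 × $2,013.71 − $265,000 = $97,467.80.
Option 2: at 3.25% the monthly rate is 0.0027083, so the payment is 265,000 × 0.0027083 / (1 − 1.0027083^−120) = $2,589.55.
Total interest on Option 2 = 120 × $2,589.55 − $265,000 = $45,746.00.
Option 2 is lower by $51,721.80.

Option 2 by $51,720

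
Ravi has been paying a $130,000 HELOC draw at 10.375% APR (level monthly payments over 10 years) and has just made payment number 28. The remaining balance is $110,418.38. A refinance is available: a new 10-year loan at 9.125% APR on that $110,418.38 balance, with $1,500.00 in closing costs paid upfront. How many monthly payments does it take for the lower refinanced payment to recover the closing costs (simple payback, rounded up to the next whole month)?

Current payment = 130,000 × 10.375%/12 / (1 − (1+0.0086458)^−120) = $1,745.07.
Refinanced payment = 110,418.38 × 0.0076042 / (1 − (1+0.0076042)^−120) = $1,406.21.
Monthly savings = $1,745.07 − $1,406.21 = $338.86.
Break-even = $1,500.00 / $338.86 = 4.43 → 5 months.

5 months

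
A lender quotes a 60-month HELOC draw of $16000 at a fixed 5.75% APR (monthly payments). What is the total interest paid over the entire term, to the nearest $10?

$2,450

Monthly rate = 5.75%/12 = 0.0047917; payment = 16,000 × 0.0047917 / (1 − (1+0.0047917)^−60) = $307.47.
Total paid = 60 × $307.47 = $18,448.20; interest = $18,448.20 − $16,000 = $2,448.20.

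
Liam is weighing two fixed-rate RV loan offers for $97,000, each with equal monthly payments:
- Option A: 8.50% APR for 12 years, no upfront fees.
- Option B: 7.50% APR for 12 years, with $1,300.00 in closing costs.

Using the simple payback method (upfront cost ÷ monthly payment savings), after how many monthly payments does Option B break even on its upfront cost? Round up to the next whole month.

25 months

Option A: at 8.50% the monthly rate is 0.0070833, so the payment is 97,000 × 0.0070833 / (1 − 1.0070833^−144) = $1,076.75.
Option B: monthly rate = 7.5%/12 = 0.0062500; payment = 97,000 × 0.0062500 / (1 − (1+0.0062500)^−144) = $1,023.57.
Monthly savings = $1,076.75 − $1,023.57 = $53.18.
Break-even = $1,300.00 / $53.18 = 24.45 → 25 months.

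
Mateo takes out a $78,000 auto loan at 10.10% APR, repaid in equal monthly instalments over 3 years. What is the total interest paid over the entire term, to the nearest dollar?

$12,738

Monthly rate = 10.1%/12 = 0.0084167; payment = 78,000 × 0.0084167 / (1 − (1+0.0084167)^−36) = $2,520.50.
Total paid = 36 × $2,520.50 = $90,738.00; interest = $90,738.00 − $78,000 = $12,738.00.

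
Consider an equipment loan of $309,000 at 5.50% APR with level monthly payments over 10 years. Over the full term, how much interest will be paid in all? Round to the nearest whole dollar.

At 5.50% the monthly rate is 0.0045833, so the payment is 309,000 × 0.0045833 / (1 − 1.0045833^−120) = $3,353.46.
Total paid = 120 × $3,353.46 = $402,415.20; interest = $402,415.20 − $309,000 = $93,415.20.

$93,415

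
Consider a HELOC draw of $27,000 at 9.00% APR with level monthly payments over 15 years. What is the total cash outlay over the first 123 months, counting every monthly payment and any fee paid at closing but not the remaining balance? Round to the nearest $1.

At 9.00% the monthly rate is 0.0075000, so the payment is 27,000 × 0.0075000 / (1 − 1.0075000^−180) = $273.85.
Total outlay = 123 × $273.85 = $33,683.55.

$33,684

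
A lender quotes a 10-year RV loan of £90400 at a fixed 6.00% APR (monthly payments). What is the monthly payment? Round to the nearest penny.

Monthly rate = 6%/12 = 0.0050000; payment = 90,400 × 0.0050000 / (1 − (1+0.0050000)^−120) = £1,003.63.

£1,003.63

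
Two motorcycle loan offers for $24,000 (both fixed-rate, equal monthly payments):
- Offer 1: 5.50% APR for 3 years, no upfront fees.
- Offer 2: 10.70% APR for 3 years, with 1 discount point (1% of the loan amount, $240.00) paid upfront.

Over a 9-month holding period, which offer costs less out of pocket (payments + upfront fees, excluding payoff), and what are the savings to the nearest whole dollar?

Offer 1: monthly rate = 5.5%/12 = 0.0045833; payment = 24,000 × 0.0045833 / (1 − (1+0.0045833)^−36) = $724.70.
Offer 2: at 10.70% the monthly rate is 0.0089167, so the payment is 24,000 × 0.0089167 / (1 − 1.0089167^−36) = $782.32.
Over 9 months: Offer 1 costs 9 × $724.70 = $6,522.30; Offer 2 costs 9 × $782.32 + $240.00 = $7,280.88.
Offer 1 is cheaper by $7,280.88 − $6,522.30 = $758.58.

Offer 1 by $759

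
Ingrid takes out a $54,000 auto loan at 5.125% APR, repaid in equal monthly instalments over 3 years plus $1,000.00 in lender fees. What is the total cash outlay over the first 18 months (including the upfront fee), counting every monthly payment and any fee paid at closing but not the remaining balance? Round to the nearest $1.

$30,186

Monthly rate = 5.125%/12 = 0.0042708; payment = 54,000 × 0.0042708 / (1 − (1+0.0042708)^−36) = $1,621.46.
Total outlay = 18 × $1,621.46 + $1,000.00 = $30,186.28.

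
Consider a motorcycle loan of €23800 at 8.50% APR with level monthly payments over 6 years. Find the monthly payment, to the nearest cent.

€423.13

Monthly rate = 8.5%/12 = 0.0070833; payment = 23,800 × 0.0070833 / (1 − (1+0.0070833)^−72) = €423.13.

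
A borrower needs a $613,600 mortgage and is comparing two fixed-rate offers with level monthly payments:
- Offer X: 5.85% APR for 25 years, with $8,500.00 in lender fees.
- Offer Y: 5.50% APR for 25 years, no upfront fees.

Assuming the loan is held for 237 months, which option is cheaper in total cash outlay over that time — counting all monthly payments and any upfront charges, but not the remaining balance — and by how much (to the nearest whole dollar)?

Offer X: monthly rate = 5.85%/12 = 0.0048750; payment = 613,600 × 0.0048750 / (1 − (1+0.0048750)^−300) = $3,897.36.
Offer Y: at 5.50% the monthly rate is 0.0045833, so the payment is 613,600 × 0.0045833 / (1 − 1.0045833^−300) = $3,768.04.
Over 237 months: Offer X costs 237 × $3,897.36 + $8,500.00 = $932,174.32; Offer Y costs 237 × $3,768.04 = $893,025.48.
Offer Y is cheaper by $932,174.32 − $893,025.48 = $39,148.84.

Offer Y by $39,149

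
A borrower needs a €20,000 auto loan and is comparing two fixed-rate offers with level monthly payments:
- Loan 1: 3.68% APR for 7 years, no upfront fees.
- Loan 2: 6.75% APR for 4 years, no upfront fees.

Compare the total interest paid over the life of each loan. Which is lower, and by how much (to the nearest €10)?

Loan 1 by €160

Loan 1: at 3.68% the monthly rate is 0.0030667, so the payment is 20,000 × 0.0030667 / (1 − 1.0030667^−84) = €270.44.
Total interest on Loan 1 = 84 × €270.44 − €20,000 = €2,716.96.
Loan 2: at 6.75% the monthly rate is 0.0056250, so the payment is 20,000 × 0.0056250 / (1 − 1.0056250^−48) = €476.61.
Total interest on Loan 2 = 48 × €476.61 − €20,000 = €2,877.28.
Loan 1 is lower by €160.32.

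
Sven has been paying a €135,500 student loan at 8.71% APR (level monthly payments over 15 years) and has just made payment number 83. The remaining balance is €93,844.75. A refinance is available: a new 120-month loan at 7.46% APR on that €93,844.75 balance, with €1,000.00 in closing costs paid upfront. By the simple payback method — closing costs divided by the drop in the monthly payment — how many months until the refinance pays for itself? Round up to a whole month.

5 months

Current payment = 135,500 × 8.71%/12 / (1 − (1+0.0072583)^−180) = €1,351.05.
Refinanced payment = 93,844.75 × 0.0062167 / (1 − (1+0.0062167)^−120) = €1,112.00.
Monthly savings = €1,351.05 − €1,112.00 = €239.05.
Break-even = €1,000.00 / €239.05 = 4.18 → 5 months.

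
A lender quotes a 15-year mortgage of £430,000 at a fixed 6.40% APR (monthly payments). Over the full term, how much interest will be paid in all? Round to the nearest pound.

£239,989

At 6.40% the monthly rate is 0.0053333, so the payment is 430,000 × 0.0053333 / (1 − 1.0053333^−180) = £3,722.16.
Total paid = 180 × £3,722.16 = £669,988.80; interest = £669,988.80 − £430,000 = £239,988.80.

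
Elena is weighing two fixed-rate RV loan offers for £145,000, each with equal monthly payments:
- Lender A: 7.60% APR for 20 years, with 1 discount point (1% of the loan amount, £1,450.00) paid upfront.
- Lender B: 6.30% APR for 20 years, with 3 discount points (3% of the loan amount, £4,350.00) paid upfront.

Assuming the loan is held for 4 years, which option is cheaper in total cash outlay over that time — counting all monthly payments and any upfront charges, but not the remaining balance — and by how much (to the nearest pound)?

Lender B by £2,520

Lender A: monthly rate = 7.6%/12 = 0.0063333; payment = 145,000 × 0.0063333 / (1 − (1+0.0063333)^−240) = £1,176.99.
Lender B: monthly rate = 6.3%/12 = 0.0052500; payment = 145,000 × 0.0052500 / (1 − (1+0.0052500)^−240) = £1,064.08.
Over 48 months: Lender A costs 48 × £1,176.99 + £1,450.00 = £57,945.52; Lender B costs 48 × £1,064.08 + £4,350.00 = £55,425.84.
Lender B is cheaper by £57,945.52 − £55,425.84 = £2,519.68.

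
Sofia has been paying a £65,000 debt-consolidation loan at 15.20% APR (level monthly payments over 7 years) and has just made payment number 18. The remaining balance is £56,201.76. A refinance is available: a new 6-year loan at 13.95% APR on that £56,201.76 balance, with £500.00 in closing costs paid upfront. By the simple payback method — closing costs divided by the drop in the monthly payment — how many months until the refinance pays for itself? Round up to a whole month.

5 months

Current payment = 65,000 × 15.2%/12 / (1 − (1+0.0126667)^−84) = £1,261.59.
Refinanced payment = 56,201.76 × 0.0116250 / (1 − (1+0.0116250)^−72) = £1,156.57.
Monthly savings = £1,261.59 − £1,156.57 = £105.02.
Break-even = £500.00 / £105.02 = 4.76 → 5 months.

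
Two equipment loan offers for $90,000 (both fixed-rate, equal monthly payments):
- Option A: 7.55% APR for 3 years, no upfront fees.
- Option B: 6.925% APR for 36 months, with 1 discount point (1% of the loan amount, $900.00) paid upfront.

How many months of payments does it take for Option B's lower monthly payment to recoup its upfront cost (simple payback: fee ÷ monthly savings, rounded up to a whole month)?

35 months

Option A: at 7.55% the monthly rate is 0.0062917, so the payment is 90,000 × 0.0062917 / (1 − 1.0062917^−36) = $2,801.63.
Option B: at 6.925% the monthly rate is 0.0057708, so the payment is 90,000 × 0.0057708 / (1 − 1.0057708^−36) = $2,775.85.
Monthly savings = $2,801.63 − $2,775.85 = $25.78.
Break-even = $900.00 / $25.78 = 34.91 → 35 months.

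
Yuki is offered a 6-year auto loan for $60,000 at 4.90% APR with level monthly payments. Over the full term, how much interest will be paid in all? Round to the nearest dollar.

At 4.90% the monthly rate is 0.0040833, so the payment is 60,000 × 0.0040833 / (1 − 1.0040833^−72) = $963.52.
Total paid = 72 × $963.52 = $69,373.44; interest = $69,373.44 − $60,000 = $9,373.44.

$9,373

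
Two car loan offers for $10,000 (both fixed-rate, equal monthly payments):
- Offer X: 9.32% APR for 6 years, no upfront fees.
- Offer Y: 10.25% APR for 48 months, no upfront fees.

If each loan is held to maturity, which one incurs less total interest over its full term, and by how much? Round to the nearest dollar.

Offer Y by $861

Offer X: at 9.32% the monthly rate is 0.0077667, so the payment is 10,000 × 0.0077667 / (1 − 1.0077667^−72) = $181.85.
Total interest on Offer X = 72 × $181.85 − $10,000 = $3,093.20.
Offer Y: at 10.25% the monthly rate is 0.0085417, so the payment is 10,000 × 0.0085417 / (1 − 1.0085417^−48) = $254.83.
Total interest on Offer Y = 48 × $254.83 − $10,000 = $2,231.84.
Offer Y is lower by $861.36.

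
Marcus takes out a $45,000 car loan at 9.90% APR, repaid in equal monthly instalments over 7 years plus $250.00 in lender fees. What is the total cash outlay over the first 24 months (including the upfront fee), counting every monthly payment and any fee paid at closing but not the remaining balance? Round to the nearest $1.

Monthly rate = 9.9%/12 = 0.0082500; payment = 45,000 × 0.0082500 / (1 − (1+0.0082500)^−84) = $744.73.
Total outlay = 24 × $744.73 + $250.00 = $18,123.52.

$18,124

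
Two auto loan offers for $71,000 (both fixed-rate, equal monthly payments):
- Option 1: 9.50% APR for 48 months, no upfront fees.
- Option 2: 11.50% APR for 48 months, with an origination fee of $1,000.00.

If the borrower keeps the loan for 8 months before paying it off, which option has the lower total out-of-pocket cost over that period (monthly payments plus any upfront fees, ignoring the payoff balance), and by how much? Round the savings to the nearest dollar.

Option 1 by $1,549

Option 1: monthly rate = 9.5%/12 = 0.0079167; payment = 71,000 × 0.0079167 / (1 − (1+0.0079167)^−48) = $1,783.74.
Option 2: at 11.50% the monthly rate is 0.0095833, so the payment is 71,000 × 0.0095833 / (1 − 1.0095833^−48) = $1,852.32.
Over 8 months: Option 1 costs 8 × $1,783.74 = $14,269.92; Option 2 costs 8 × $1,852.32 + $1,000.00 = $15,818.56.
Option 1 is cheaper by $15,818.56 − $14,269.92 = $1,548.64.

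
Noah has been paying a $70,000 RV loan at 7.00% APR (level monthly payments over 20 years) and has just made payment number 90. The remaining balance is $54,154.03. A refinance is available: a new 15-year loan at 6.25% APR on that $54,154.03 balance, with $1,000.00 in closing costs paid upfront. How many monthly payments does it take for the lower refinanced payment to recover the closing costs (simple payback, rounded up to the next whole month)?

13 months

Current payment = 70,000 × 7%/12 / (1 − (1+0.0058333)^−240) = $542.71.
Refinanced payment = 54,154.03 × 0.0052083 / (1 − (1+0.0052083)^−180) = $464.33.
Monthly savings = $542.71 − $464.33 = $78.38.
Break-even = $1,000.00 / $78.38 = 12.76 → 13 months.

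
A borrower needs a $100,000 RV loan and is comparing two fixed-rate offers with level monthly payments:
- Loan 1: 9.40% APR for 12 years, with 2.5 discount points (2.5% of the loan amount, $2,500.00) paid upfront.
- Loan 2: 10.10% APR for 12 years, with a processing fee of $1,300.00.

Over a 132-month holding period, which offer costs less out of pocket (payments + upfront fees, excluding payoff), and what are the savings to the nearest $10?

Loan 1 by $4,100

Loan 1: monthly rate = 9.4%/12 = 0.0078333; payment = 100,000 × 0.0078333 / (1 − (1+0.0078333)^−144) = $1,160.68.
Loan 2: at 10.10% the monthly rate is 0.0084167, so the payment is 100,000 × 0.0084167 / (1 − 1.0084167^−144) = $1,200.86.
Over 132 months: Loan 1 costs 132 × $1,160.68 + $2,500.00 = $155,709.76; Loan 2 costs 132 × $1,200.86 + $1,300.00 = $159,813.52.
Loan 1 is cheaper by $159,813.52 − $155,709.76 = $4,103.76.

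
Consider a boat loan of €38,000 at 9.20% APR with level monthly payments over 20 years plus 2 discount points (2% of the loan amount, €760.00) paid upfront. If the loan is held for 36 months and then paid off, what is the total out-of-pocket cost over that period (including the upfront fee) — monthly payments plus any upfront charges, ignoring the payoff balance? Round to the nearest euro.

€13,245

At 9.20% the monthly rate is 0.0076667, so the payment is 38,000 × 0.0076667 / (1 − 1.0076667^−240) = €346.80.
Total outlay = 36 × €346.80 + €760.00 = €13,244.80.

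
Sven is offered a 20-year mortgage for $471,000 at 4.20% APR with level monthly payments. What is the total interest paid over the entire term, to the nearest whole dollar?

At 4.20% the monthly rate is 0.0035000, so the payment is 471,000 × 0.0035000 / (1 − 1.0035000^−240) = $2,904.05.
Total paid = 240 × $2,904.05 = $696,972.00; interest = $696,972.00 − $471,000 = $225,972.00.

$225,972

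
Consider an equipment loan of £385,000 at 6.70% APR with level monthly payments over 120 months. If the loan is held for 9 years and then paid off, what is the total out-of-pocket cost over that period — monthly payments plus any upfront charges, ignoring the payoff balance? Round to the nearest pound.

£476,375

At 6.70% the monthly rate is 0.0055833, so the payment is 385,000 × 0.0055833 / (1 − 1.0055833^−120) = £4,410.88.
Total outlay = 108 × £4,410.88 = £476,375.04.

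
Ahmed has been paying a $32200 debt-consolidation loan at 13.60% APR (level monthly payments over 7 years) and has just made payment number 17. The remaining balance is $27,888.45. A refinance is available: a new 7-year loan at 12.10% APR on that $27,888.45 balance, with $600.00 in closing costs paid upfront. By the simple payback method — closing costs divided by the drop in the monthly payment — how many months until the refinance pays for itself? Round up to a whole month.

Current payment = 32,200 × 13.6%/12 / (1 − (1+0.0113333)^−84) = $596.34.
Refinanced payment = 27,888.45 × 0.0100833 / (1 − (1+0.0100833)^−84) = $493.80.
Monthly savings = $596.34 − $493.80 = $102.54.
Break-even = $600.00 / $102.54 = 5.85 → 6 months.

6 months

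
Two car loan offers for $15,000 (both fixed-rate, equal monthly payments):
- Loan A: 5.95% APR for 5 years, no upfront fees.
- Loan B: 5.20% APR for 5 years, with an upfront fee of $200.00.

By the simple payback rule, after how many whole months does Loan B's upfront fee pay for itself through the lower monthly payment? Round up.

39 months

Loan A: at 5.95% the monthly rate is 0.0049583, so the payment is 15,000 × 0.0049583 / (1 − 1.0049583^−60) = $289.64.
Loan B: monthly rate = 5.2%/12 = 0.0043333; payment = 15,000 × 0.0043333 / (1 − (1+0.0043333)^−60) = $284.44.
Monthly savings = $289.64 − $284.44 = $5.20.
Break-even = $200.00 / $5.20 = 38.46 → 39 months.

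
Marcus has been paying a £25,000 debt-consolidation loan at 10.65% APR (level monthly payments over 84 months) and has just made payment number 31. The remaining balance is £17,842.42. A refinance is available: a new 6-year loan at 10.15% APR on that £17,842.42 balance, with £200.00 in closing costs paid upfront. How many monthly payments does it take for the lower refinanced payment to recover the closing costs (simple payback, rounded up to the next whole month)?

3 months

Current payment = 25,000 × 10.65%/12 / (1 − (1+0.0088750)^−84) = £423.47.
Refinanced payment = 17,842.42 × 0.0084583 / (1 − (1+0.0084583)^−72) = £331.90.
Monthly savings = £423.47 − £331.90 = £91.57.
Break-even = £200.00 / £91.57 = 2.18 → 3 months.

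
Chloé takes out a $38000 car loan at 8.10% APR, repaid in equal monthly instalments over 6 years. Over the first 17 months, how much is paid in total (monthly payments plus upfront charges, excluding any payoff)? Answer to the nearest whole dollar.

$11,358

At 8.10% the monthly rate is 0.0067500, so the payment is 38,000 × 0.0067500 / (1 − 1.0067500^−72) = $668.12.
Total outlay = 17 × $668.12 = $11,358.04.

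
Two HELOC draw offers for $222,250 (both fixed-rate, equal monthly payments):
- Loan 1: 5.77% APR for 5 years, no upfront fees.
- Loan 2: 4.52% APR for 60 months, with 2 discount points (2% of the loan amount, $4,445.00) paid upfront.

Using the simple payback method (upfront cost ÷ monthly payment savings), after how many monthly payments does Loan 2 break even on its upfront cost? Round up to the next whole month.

Loan 1: monthly rate = 5.77%/12 = 0.0048083; payment = 222,250 × 0.0048083 / (1 − (1+0.0048083)^−60) = $4,272.99.
Loan 2: at 4.52% the monthly rate is 0.0037667, so the payment is 222,250 × 0.0037667 / (1 − 1.0037667^−60) = $4,145.43.
Monthly savings = $4,272.99 − $4,145.43 = $127.56.
Break-even = $4,445.00 / $127.56 = 34.85 → 35 months.

35 months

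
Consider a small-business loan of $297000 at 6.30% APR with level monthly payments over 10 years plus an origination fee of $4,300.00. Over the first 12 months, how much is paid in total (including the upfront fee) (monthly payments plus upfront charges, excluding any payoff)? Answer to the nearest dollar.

$44,407

At 6.30% the monthly rate is 0.0052500, so the payment is 297,000 × 0.0052500 / (1 − 1.0052500^−120) = $3,342.23.
Total outlay = 12 × $3,342.23 + $4,300.00 = $44,406.76.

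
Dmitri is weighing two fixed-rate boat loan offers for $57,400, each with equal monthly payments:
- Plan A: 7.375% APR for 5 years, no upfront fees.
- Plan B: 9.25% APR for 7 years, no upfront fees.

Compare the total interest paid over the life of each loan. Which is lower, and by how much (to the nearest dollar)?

Plan A by $9,382

Plan A: monthly rate = 7.375%/12 = 0.0061458; payment = 57,400 × 0.0061458 / (1 − (1+0.0061458)^−60) = $1,146.77.
Total interest on Plan A = 60 × $1,146.77 − $57,400 = $11,406.20.
Plan B: monthly rate = 9.25%/12 = 0.0077083; payment = 57,400 × 0.0077083 / (1 − (1+0.0077083)^−84) = $930.81.
Total interest on Plan B = 84 × $930.81 − $57,400 = $20,788.04.
Plan A is lower by $9,381.84.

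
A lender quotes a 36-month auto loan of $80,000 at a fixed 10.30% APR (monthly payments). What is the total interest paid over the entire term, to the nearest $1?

At 10.30% the monthly rate is 0.0085833, so the payment is 80,000 × 0.0085833 / (1 − 1.0085833^−36) = $2,592.66.
Total paid = 36 × $2,592.66 = $93,335.76; interest = $93,335.76 − $80,000 = $13,335.76.

$13,336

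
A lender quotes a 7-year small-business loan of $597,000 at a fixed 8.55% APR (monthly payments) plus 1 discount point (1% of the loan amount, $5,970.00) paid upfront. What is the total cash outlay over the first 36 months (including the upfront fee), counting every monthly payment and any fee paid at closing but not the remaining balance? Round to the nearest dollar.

$346,868

Monthly rate = 8.55%/12 = 0.0071250; payment = 597,000 × 0.0071250 / (1 − (1+0.0071250)^−84) = $9,469.40.
Total outlay = 36 × $9,469.40 + $5,970.00 = $346,868.40.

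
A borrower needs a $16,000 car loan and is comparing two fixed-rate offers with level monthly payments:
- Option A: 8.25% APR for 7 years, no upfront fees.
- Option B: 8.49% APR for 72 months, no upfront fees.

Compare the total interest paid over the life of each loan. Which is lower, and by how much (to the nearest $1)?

Option B by $641

Option A: at 8.25% the monthly rate is 0.0068750, so the payment is 16,000 × 0.0068750 / (1 − 1.0068750^−84) = $251.38.
Total interest on Option A = 84 × $251.38 − $16,000 = $5,115.92.
Option B: at 8.49% the monthly rate is 0.0070750, so the payment is 16,000 × 0.0070750 / (1 − 1.0070750^−72) = $284.38.
Total interest on Option B = 72 × $284.38 − $16,000 = $4,475.36.
Option B is lower by $640.56.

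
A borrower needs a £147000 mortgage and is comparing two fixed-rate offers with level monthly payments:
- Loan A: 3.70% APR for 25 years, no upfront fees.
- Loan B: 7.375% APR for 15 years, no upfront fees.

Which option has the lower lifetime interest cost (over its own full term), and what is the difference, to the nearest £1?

Loan A by £17,878

Loan A: monthly rate = 3.7%/12 = 0.0030833; payment = 147,000 × 0.0030833 / (1 − (1+0.0030833)^−300) = £751.78.
Total interest on Loan A = 300 × £751.78 − £147,000 = £78,534.00.
Loan B: monthly rate = 7.375%/12 = 0.0061458; payment = 147,000 × 0.0061458 / (1 − (1+0.0061458)^−180) = £1,352.29.
Total interest on Loan B = 180 × £1,352.29 − £147,000 = £96,412.20.
Loan A is lower by £17,878.20.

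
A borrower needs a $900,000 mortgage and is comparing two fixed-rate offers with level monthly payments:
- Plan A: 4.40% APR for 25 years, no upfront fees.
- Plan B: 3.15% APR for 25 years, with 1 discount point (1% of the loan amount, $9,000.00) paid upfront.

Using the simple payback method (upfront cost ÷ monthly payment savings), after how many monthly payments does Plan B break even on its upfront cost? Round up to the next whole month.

15 months

Plan A: at 4.40% the monthly rate is 0.0036667, so the payment is 900,000 × 0.0036667 / (1 − 1.0036667^−300) = $4,951.55.
Plan B: monthly rate = 3.15%/12 = 0.0026250; payment = 900,000 × 0.0026250 / (1 − (1+0.0026250)^−300) = $4,338.45.
Monthly savings = $4,951.55 − $4,338.45 = $613.10.
Break-even = $9,000.00 / $613.10 = 14.68 → 15 months.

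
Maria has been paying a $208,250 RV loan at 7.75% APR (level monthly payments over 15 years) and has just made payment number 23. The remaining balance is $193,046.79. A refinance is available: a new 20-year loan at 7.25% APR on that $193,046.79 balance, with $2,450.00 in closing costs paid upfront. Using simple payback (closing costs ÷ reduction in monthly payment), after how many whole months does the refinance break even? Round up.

6 months

Current payment = 208,250 × 7.75%/12 / (1 − (1+0.0064583)^−180) = $1,960.21.
Refinanced payment = 193,046.79 × 0.0060417 / (1 − (1+0.0060417)^−240) = $1,525.80.
Monthly savings = $1,960.21 − $1,525.80 = $434.41.
Break-even = $2,450.00 / $434.41 = 5.64 → 6 months.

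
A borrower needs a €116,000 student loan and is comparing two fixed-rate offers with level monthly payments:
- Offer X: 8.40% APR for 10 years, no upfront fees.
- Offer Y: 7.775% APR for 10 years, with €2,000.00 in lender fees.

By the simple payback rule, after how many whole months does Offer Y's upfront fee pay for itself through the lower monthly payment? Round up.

Offer X: at 8.40% the monthly rate is 0.0070000, so the payment is 116,000 × 0.0070000 / (1 − 1.0070000^−120) = €1,432.04.
Offer Y: at 7.775% the monthly rate is 0.0064792, so the payment is 116,000 × 0.0064792 / (1 − 1.0064792^−120) = €1,393.65.
Monthly savings = €1,432.04 − €1,393.65 = €38.39.
Break-even = €2,000.00 / €38.39 = 52.10 → 53 months.

53 months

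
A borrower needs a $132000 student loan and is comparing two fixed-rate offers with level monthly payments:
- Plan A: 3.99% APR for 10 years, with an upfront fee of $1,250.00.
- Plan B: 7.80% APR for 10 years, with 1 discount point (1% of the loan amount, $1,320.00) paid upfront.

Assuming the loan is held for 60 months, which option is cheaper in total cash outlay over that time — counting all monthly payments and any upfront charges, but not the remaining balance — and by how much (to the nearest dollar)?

Plan A by $15,178

Plan A: monthly rate = 3.99%/12 = 0.0033250; payment = 132,000 × 0.0033250 / (1 − (1+0.0033250)^−120) = $1,335.81.
Plan B: monthly rate = 7.8%/12 = 0.0065000; payment = 132,000 × 0.0065000 / (1 − (1+0.0065000)^−120) = $1,587.61.
Over 60 months: Plan A costs 60 × $1,335.81 + $1,250.00 = $81,398.60; Plan B costs 60 × $1,587.61 + $1,320.00 = $96,576.60.
Plan A is cheaper by $96,576.60 − $81,398.60 = $15,178.00.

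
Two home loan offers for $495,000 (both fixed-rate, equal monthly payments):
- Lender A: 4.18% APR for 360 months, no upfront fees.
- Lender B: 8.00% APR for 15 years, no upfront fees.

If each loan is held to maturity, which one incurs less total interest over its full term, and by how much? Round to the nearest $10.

Lender A: monthly rate = 4.18%/12 = 0.0034833; payment = 495,000 × 0.0034833 / (1 − (1+0.0034833)^−360) = $2,414.86.
Total interest on Lender A = 360 × $2,414.86 − $495,000 = $374,349.60.
Lender B: monthly rate = 8%/12 = 0.0066667; payment = 495,000 × 0.0066667 / (1 − (1+0.0066667)^−180) = $4,730.48.
Total interest on Lender B = 180 × $4,730.48 − $495,000 = $356,486.40.
Lender B is lower by $17,863.20.

Lender B by $17,860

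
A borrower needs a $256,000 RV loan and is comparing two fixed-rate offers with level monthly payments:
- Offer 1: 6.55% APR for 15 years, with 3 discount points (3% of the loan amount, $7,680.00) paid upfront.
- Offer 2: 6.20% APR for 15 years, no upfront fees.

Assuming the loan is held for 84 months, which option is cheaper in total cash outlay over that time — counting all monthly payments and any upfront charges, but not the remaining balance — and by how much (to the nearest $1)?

Offer 1: at 6.55% the monthly rate is 0.0054583, so the payment is 256,000 × 0.0054583 / (1 − 1.0054583^−180) = $2,237.08.
Offer 2: monthly rate = 6.2%/12 = 0.0051667; payment = 256,000 × 0.0051667 / (1 − (1+0.0051667)^−180) = $2,188.03.
Over 84 months: Offer 1 costs 84 × $2,237.08 + $7,680.00 = $195,594.72; Offer 2 costs 84 × $2,188.03 = $183,794.52.
Offer 2 is cheaper by $195,594.72 − $183,794.52 = $11,800.20.

Offer 2 by $11,800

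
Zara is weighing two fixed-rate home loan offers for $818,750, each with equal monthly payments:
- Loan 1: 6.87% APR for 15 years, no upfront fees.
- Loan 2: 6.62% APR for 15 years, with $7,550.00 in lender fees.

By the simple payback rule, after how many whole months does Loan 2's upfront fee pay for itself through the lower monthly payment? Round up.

Loan 1: at 6.87% the monthly rate is 0.0057250, so the payment is 818,750 × 0.0057250 / (1 − 1.0057250^−180) = $7,299.78.
Loan 2: at 6.62% the monthly rate is 0.0055167, so the payment is 818,750 × 0.0055167 / (1 − 1.0055167^−180) = $7,186.31.
Monthly savings = $7,299.78 − $7,186.31 = $113.47.
Break-even = $7,550.00 / $113.47 = 66.54 → 67 months.

67 months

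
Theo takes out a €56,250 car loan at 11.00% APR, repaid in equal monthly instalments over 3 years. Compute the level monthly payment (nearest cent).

Monthly rate = 11%/12 = 0.0091667; payment = 56,250 × 0.0091667 / (1 − (1+0.0091667)^−36) = €1,841.55.

€1,841.55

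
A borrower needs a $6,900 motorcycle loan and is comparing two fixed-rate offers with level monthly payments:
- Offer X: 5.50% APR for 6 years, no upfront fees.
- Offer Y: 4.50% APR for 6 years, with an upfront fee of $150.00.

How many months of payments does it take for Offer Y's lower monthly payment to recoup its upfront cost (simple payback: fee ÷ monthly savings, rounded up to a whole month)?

47 months

Offer X: at 5.50% the monthly rate is 0.0045833, so the payment is 6,900 × 0.0045833 / (1 − 1.0045833^−72) = $112.73.
Offer Y: at 4.50% the monthly rate is 0.0037500, so the payment is 6,900 × 0.0037500 / (1 − 1.0037500^−72) = $109.53.
Monthly savings = $112.73 − $109.53 = $3.20.
Break-even = $150.00 / $3.20 = 46.88 → 47 months.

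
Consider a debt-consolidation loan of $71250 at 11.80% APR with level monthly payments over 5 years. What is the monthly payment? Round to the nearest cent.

$1,577.73

At 11.80% the monthly rate is 0.0098333, so the payment is 71,250 × 0.0098333 / (1 − 1.0098333^−60) = $1,577.73.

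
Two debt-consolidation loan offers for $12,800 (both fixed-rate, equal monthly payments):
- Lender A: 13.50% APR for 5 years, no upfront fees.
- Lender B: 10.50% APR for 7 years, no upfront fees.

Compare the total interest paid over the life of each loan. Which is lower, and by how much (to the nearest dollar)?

Lender A: monthly rate = 13.5%/12 = 0.0112500; payment = 12,800 × 0.0112500 / (1 − (1+0.0112500)^−60) = $294.53.
Total interest on Lender A = 60 × $294.53 − $12,800 = $4,871.80.
Lender B: monthly rate = 10.5%/12 = 0.0087500; payment = 12,800 × 0.0087500 / (1 − (1+0.0087500)^−84) = $215.82.
Total interest on Lender B = 84 × $215.82 − $12,800 = $5,328.88.
Lender A is lower by $457.08.

Lender A by $457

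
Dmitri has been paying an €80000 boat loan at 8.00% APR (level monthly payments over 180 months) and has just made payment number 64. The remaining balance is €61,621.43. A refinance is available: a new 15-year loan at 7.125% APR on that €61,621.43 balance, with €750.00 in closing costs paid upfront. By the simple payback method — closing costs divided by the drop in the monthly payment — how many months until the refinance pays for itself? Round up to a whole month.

4 months

Current payment = 80,000 × 8%/12 / (1 − (1+0.0066667)^−180) = €764.52.
Refinanced payment = 61,621.43 × 0.0059375 / (1 − (1+0.0059375)^−180) = €558.19.
Monthly savings = €764.52 − €558.19 = €206.33.
Break-even = €750.00 / €206.33 = 3.63 → 4 months.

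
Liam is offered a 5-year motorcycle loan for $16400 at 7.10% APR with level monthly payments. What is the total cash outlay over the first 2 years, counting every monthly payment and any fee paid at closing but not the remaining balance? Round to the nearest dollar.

Monthly rate = 7.1%/12 = 0.0059167; payment = 16,400 × 0.0059167 / (1 − (1+0.0059167)^−60) = $325.51.
Total outlay = 24 × $325.51 = $7,812.24.

$7,812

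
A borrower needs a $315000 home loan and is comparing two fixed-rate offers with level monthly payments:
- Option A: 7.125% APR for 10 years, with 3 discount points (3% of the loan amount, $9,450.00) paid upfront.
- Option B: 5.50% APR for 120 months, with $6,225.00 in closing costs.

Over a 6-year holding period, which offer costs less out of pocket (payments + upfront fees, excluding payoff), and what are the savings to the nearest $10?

Option B by $21,880

Option A: monthly rate = 7.125%/12 = 0.0059375; payment = 315,000 × 0.0059375 / (1 − (1+0.0059375)^−120) = $3,677.74.
Option B: at 5.50% the monthly rate is 0.0045833, so the payment is 315,000 × 0.0045833 / (1 − 1.0045833^−120) = $3,418.58.
Over 72 months: Option A costs 72 × $3,677.74 + $9,450.00 = $274,247.28; Option B costs 72 × $3,418.58 + $6,225.00 = $252,362.76.
Option B is cheaper by $274,247.28 − $252,362.76 = $21,884.52.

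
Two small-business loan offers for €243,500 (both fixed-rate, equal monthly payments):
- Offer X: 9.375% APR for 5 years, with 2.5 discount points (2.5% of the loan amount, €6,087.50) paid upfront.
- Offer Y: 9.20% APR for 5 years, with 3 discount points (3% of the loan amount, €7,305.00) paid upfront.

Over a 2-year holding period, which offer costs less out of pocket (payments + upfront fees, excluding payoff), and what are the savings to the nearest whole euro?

Offer X: at 9.375% the monthly rate is 0.0078125, so the payment is 243,500 × 0.0078125 / (1 − 1.0078125^−60) = €5,099.09.
Offer Y: monthly rate = 9.2%/12 = 0.0076667; payment = 243,500 × 0.0076667 / (1 − (1+0.0076667)^−60) = €5,078.33.
Over 24 months: Offer X costs 24 × €5,099.09 + €6,087.50 = €128,465.66; Offer Y costs 24 × €5,078.33 + €7,305.00 = €129,184.92.
Offer X is cheaper by €129,184.92 − €128,465.66 = €719.26.

Offer X by €719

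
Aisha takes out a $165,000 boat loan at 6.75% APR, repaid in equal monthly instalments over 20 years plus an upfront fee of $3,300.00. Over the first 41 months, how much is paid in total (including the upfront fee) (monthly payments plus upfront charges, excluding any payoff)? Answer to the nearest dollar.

$54,739

Monthly rate = 6.75%/12 = 0.0056250; payment = 165,000 × 0.0056250 / (1 − (1+0.0056250)^−240) = $1,254.60.
Total outlay = 41 × $1,254.60 + $3,300.00 = $54,738.60.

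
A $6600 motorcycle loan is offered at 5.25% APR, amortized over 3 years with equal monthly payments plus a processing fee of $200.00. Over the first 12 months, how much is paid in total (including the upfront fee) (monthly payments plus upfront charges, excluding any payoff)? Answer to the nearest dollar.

$2,583

Monthly rate = 5.25%/12 = 0.0043750; payment = 6,600 × 0.0043750 / (1 − (1+0.0043750)^−36) = $198.55.
Total outlay = 12 × $198.55 + $200.00 = $2,582.60.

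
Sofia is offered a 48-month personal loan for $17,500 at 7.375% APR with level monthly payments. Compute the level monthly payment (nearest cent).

$422.11

At 7.375% the monthly rate is 0.0061458, so the payment is 17,500 × 0.0061458 / (1 − 1.0061458^−48) = $422.11.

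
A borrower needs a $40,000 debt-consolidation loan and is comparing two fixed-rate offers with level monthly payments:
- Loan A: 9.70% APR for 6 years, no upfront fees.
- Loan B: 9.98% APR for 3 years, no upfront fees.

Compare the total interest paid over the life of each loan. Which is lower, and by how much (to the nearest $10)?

Loan A: monthly rate = 9.7%/12 = 0.0080833; payment = 40,000 × 0.0080833 / (1 − (1+0.0080833)^−72) = $735.00.
Total interest on Loan A = 72 × $735.00 − $40,000 = $12,920.00.
Loan B: monthly rate = 9.98%/12 = 0.0083167; payment = 40,000 × 0.0083167 / (1 − (1+0.0083167)^−36) = $1,290.31.
Total interest on Loan B = 36 × $1,290.31 − $40,000 = $6,451.16.
Loan B is lower by $6,468.84.

Loan B by $6,470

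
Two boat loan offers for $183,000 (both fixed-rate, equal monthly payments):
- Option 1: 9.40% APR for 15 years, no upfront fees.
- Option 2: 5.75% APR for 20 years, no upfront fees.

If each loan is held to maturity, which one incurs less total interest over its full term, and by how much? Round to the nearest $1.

Option 1: monthly rate = 9.4%/12 = 0.0078333; payment = 183,000 × 0.0078333 / (1 − (1+0.0078333)^−180) = $1,899.90.
Total interest on Option 1 = 180 × $1,899.90 − $183,000 = $158,982.00.
Option 2: monthly rate = 5.75%/12 = 0.0047917; payment = 183,000 × 0.0047917 / (1 − (1+0.0047917)^−240) = $1,284.81.
Total interest on Option 2 = 240 × $1,284.81 − $183,000 = $125,354.40.
Option 2 is lower by $33,627.60.

Option 2 by $33,628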